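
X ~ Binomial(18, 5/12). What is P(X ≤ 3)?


P(X ≤ 3) = Σ P(X=i) for i=0..3
P(X=0) = 1628413597910449/26623333280885243904
P(X=1) = 1163152569936035/1479074071160291328
P(X=2) = 14123995492080425/2958148142320582656
P(X=3) = 10088568208628875/554652776685109248
Sum = 79241549162458613/3327916660110655488

P(X ≤ 3) = 79241549162458613/3327916660110655488 ≈ 2.38%


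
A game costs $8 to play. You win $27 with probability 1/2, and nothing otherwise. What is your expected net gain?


E[gain] = (27-8)×1/2 + (-8)×1/2
= 19/2 - 4 = 11/2

Expected net gain = $11/2 ≈ $5.50


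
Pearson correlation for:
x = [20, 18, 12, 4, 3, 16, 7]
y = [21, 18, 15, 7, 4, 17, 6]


n=7, Σx=80, Σy=88, Σxy=1278, Σx²=1198, Σy²=1380
r = (7×1278 - 80×88)/√((7×1198 - 80²)(7×1380 - 88²))
= 1906/√(1986×1916) = 1906/√3805176 ≈ 1906/1950.6860 ≈ 0.9771

r ≈ 0.9771


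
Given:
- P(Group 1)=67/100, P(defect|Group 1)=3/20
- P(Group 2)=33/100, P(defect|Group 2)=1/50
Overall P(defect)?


P(B) = Σ P(B|Aᵢ)×P(Aᵢ)
  3/20×67/100 = 201/2000
  1/50×33/100 = 33/5000
Sum = 1071/10000

P(defect) = 1071/10000 ≈ 10.71%


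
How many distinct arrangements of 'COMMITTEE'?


Letters: 9, freq: {'C': 1, 'O': 1, 'M': 2, 'I': 1, 'T': 2, 'E': 2}
9!/(1!×1!×2!×1!×2!×2!) = 362880/8 = 45360

45360


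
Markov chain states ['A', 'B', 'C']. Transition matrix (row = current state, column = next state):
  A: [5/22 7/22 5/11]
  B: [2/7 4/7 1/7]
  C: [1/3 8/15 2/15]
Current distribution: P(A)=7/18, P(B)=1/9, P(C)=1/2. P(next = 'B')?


P(next=B) = Σᵢ P(now=i)×P(i→B)
= 7/18×7/22 + 1/9×4/7 + 1/2×8/15
= 49/396 + 4/63 + 4/15 = 699/1540

P = 699/1540 ≈ 0.4539


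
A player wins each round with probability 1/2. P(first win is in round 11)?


Geometric: P(X=11) = (1-p)^(k-1)×p = (1/2)^10×1/2 = 1/2048

P(X=11) = 1/2048 ≈ 0.05%


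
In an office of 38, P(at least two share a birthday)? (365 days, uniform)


P(all different) = Π(365-i)/365 for i=0..37
= 0.135932
P(match) = 1 - 0.135932 = 0.864068

P ≈ 0.8641 ≈ 86.41%


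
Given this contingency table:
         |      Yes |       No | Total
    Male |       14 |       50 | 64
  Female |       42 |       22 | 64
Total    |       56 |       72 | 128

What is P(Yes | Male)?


P(Yes | Male) = 14/(14+50) = 14/64 = 7/32

P(Yes|Male) = 7/32 ≈ 21.88%


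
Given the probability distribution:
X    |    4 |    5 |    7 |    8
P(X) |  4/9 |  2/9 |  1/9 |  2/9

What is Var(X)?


E[X] = 49/9
E[X²] = 97/3
Var(X) = E[X²] - (E[X])² = 97/3 - 2401/81 = 218/81

Var(X) = 218/81 ≈ 2.6914


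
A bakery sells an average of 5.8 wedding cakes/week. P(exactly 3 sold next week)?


Poisson(λ=5.8): P(X=3) = e^(-λ)×λ^k/k!
= e^(-5.8) × 5.8^3 / 3!
≈ 0.003027554745 × 195.112 / 6 ≈ 0.098452

P(X=3) ≈ 0.098452 ≈ 9.85%


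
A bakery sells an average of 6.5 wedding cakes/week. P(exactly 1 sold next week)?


Poisson(λ=6.5): P(X=1) = e^(-λ)×λ^k/k!
= e^(-6.5) × 6.5^1 / 1!
≈ 0.001503439193 × 6.5 / 1 ≈ 0.009772

P(X=1) ≈ 0.009772 ≈ 0.98%


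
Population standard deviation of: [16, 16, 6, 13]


Mean = 51/4
  (16-51/4)²=169/16
  (16-51/4)²=169/16
  (6-51/4)²=729/16
  (13-51/4)²=1/16
Σ(x-μ)² = 267/4
σ² = (267/4)/4 = 267/16

σ = √(267/16) ≈ 4.0850


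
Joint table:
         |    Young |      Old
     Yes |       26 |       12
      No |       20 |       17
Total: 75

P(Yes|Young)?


P(Yes|Young) = 26/(26+20) = 26/46 = 13/23

P = 13/23 ≈ 56.52%


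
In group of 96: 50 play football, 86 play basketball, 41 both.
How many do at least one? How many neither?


|A∪B| = 50+86-41 = 95
Neither = 96-95 = 1

At least one: 95; Neither: 1


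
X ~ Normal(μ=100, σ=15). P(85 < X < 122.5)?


z₁=(85-100)/15=-1.0, z₂=(122.5-100)/15=1.5
P = Φ(1.5) - Φ(-1.0) = 0.933193 - 0.158655 = 0.774538 ≈ 0.7745

P(85 < X < 122.5) ≈ 0.7745


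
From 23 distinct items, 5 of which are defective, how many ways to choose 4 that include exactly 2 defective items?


Choose 2 of the 5 defective items and 2 of the other 18 items:
C(5,2)×C(18,2) = 10×153 = 1530

1530


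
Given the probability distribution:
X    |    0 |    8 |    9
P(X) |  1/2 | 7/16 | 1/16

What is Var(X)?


E[X] = 65/16
E[X²] = 529/16
Var(X) = E[X²] - (E[X])² = 529/16 - 4225/256 = 4239/256

Var(X) = 4239/256 ≈ 16.5586


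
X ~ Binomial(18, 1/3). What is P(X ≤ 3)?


P(X ≤ 3) = Σ P(X=i) for i=0..3
P(X=0) = 262144/387420489
P(X=1) = 262144/43046721
P(X=2) = 1114112/43046721
P(X=3) = 8912896/129140163
Sum = 39387136/387420489

P(X ≤ 3) = 39387136/387420489 ≈ 10.17%


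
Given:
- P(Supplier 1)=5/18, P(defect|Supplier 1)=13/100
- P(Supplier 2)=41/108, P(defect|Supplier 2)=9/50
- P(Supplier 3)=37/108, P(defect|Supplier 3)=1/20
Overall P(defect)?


P(B) = Σ P(B|Aᵢ)×P(Aᵢ)
  13/100×5/18 = 13/360
  9/50×41/108 = 41/600
  1/20×37/108 = 37/2160
Sum = 1313/10800

P(defect) = 1313/10800 ≈ 12.16%


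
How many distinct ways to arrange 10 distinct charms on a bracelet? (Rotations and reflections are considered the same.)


Free circular arrangements: rotations and reflections both identified.
(n-1)!/2 = 9!/2 = 362880/2 = 181440

181440


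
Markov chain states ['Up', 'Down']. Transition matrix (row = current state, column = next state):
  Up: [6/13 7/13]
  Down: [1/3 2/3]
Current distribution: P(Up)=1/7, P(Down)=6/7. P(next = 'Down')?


P(next=Down) = Σᵢ P(now=i)×P(i→Down)
= 1/7×7/13 + 6/7×2/3
= 1/13 + 4/7 = 59/91

P = 59/91 ≈ 0.6484


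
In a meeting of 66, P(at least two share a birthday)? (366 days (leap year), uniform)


P(all different) = Π(366-i)/366 for i=0..65
= 0.001939
P(match) = 1 - 0.001939 = 0.998061

P ≈ 0.9981 ≈ 99.81%


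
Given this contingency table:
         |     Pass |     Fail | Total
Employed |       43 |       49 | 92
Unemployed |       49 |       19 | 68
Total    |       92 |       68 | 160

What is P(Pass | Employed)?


P(Pass | Employed) = 43/(43+49) = 43/92

P(Pass|Employed) = 43/92 ≈ 46.74%


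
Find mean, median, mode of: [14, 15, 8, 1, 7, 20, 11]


Sorted: [1, 7, 8, 11, 14, 15, 20]
Mean = 76/7
Median = 11
Freq: {14: 1, 15: 1, 8: 1, 1: 1, 7: 1, 20: 1, 11: 1}
Mode: No mode

Mean=76/7, Median=11, Mode=No mode


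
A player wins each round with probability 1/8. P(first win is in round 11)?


Geometric: P(X=11) = (1-p)^(k-1)×p = (7/8)^10×1/8 = 282475249/8589934592

P(X=11) = 282475249/8589934592 ≈ 3.29%


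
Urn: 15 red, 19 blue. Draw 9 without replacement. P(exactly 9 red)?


Hypergeometric: C(15,9)×C(19,0)/C(34,9)
= 5005×1/52451256 = 35/366792

P(X=9) = 35/366792 ≈ 0.01%


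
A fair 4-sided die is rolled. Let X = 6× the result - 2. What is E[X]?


E[die] = (1+4)/2 = 5/2
E[X] = 6×5/2 - 2 = 13

E[X] = 13


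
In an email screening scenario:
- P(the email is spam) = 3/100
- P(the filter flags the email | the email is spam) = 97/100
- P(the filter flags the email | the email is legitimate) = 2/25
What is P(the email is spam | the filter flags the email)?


Using Bayes' theorem:
P(A|B) = P(B|A)·P(A) / P(B)

P(the filter flags the email) = 97/100 × 3/100 + 2/25 × 97/100
= 291/10000 + 97/1250 = 1067/10000

P(the email is spam|the filter flags the email) = (291/10000) / (1067/10000) = 3/11

P(the email is spam|the filter flags the email) = 3/11 ≈ 27.27%


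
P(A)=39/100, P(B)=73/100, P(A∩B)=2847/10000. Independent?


P(A)×P(B) = 2847/10000
P(A∩B) = 2847/10000
Equal ✓ → Independent

Yes, independent


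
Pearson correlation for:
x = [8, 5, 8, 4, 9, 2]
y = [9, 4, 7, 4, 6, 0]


n=6, Σx=36, Σy=30, Σxy=218, Σx²=254, Σy²=198
r = (6×218 - 36×30)/√((6×254 - 36²)(6×198 - 30²))
= 228/√(228×288) = 228/√65664 ≈ 228/256.2499 ≈ 0.8898

r ≈ 0.8898


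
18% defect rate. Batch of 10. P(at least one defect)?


P(all good) = (41/50)^10 = 13422659310152401/97656250000000000
P(≥1 defect) = 84233590689847599/97656250000000000

P = 84233590689847599/97656250000000000 ≈ 86.26%


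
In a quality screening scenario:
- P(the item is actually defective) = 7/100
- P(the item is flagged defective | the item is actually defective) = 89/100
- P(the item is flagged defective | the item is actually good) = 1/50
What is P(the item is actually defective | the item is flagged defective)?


Using Bayes' theorem:
P(A|B) = P(B|A)·P(A) / P(B)

P(the item is flagged defective) = 89/100 × 7/100 + 1/50 × 93/100
= 623/10000 + 93/5000 = 809/10000

P(the item is actually defective|the item is flagged defective) = (623/10000) / (809/10000) = 623/809

P(the item is actually defective|the item is flagged defective) = 623/809 ≈ 77.01%


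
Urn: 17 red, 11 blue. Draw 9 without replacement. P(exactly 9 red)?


Hypergeometric: C(17,9)×C(11,0)/C(28,9)
= 24310×1/6906900 = 17/4830

P(X=9) = 17/4830 ≈ 0.35%


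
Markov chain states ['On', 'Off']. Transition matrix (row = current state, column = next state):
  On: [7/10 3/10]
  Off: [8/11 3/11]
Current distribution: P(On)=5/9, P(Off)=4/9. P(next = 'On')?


P(next=On) = Σᵢ P(now=i)×P(i→On)
= 5/9×7/10 + 4/9×8/11
= 7/18 + 32/99 = 47/66

P = 47/66 ≈ 0.7121


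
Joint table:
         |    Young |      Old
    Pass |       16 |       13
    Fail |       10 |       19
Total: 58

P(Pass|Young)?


P(Pass|Young) = 16/(16+10) = 16/26 = 8/13

P = 8/13 ≈ 61.54%


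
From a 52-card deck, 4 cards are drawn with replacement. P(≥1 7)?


P(not a 7) = 48/52 = 12/13
P(none in 4 draws) = (12/13)^4 = 20736/28561
P(≥1 7) = 1 - 20736/28561 = 7825/28561

P = 7825/28561 ≈ 27.40%


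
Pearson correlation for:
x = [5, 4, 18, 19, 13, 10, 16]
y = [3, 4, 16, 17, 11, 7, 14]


n=7, Σx=85, Σy=72, Σxy=1079, Σx²=1251, Σy²=936
r = (7×1079 - 85×72)/√((7×1251 - 85²)(7×936 - 72²))
= 1433/√(1532×1368) = 1433/√2095776 ≈ 1433/1447.6795 ≈ 0.9899

r ≈ 0.9899


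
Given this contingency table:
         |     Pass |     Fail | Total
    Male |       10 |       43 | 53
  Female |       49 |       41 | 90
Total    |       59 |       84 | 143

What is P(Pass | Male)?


P(Pass | Male) = 10/(10+43) = 10/53

P(Pass|Male) = 10/53 ≈ 18.87%


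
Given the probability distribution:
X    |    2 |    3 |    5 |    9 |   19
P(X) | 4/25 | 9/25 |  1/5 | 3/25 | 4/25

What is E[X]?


E[X] = Σ x·P(X=x)
= (2)×(4/25) + (3)×(9/25) + (5)×(1/5) + (9)×(3/25) + (19)×(4/25)
= 163/25

E[X] = 163/25


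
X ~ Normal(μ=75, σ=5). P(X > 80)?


z = (80-75)/5 = 1.0
P(X > 80) = 1 - P(Z ≤ 1.0) = 1 - 0.8413 = 0.1587

P(X > 80) ≈ 0.1587


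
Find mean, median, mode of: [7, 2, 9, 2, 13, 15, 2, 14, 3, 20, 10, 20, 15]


Sorted: [2, 2, 2, 3, 7, 9, 10, 13, 14, 15, 15, 20, 20]
Mean = 132/13
Median = 10
Freq: {7: 1, 2: 3, 9: 1, 13: 1, 15: 2, 14: 1, 3: 1, 20: 2, 10: 1}
Mode: [2]

Mean=132/13, Median=10, Mode=2


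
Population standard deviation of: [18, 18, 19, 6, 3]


Mean = 64/5
  (18-64/5)²=676/25
  (18-64/5)²=676/25
  (19-64/5)²=961/25
  (6-64/5)²=1156/25
  (3-64/5)²=2401/25
Σ(x-μ)² = 1174/5
σ² = (1174/5)/5 = 1174/25

σ = √(1174/25) ≈ 6.8527


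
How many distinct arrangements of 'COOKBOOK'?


Letters: 8, freq: {'C': 1, 'O': 4, 'K': 2, 'B': 1}
8!/(1!×4!×2!×1!) = 40320/48 = 840

840


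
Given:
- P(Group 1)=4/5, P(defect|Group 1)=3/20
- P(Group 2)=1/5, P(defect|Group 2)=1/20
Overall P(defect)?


P(B) = Σ P(B|Aᵢ)×P(Aᵢ)
  3/20×4/5 = 3/25
  1/20×1/5 = 1/100
Sum = 13/100

P(defect) = 13/100 ≈ 13.00%


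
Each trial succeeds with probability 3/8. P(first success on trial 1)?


Geometric: P(X=1) = (1-p)^(k-1)×p = (5/8)^0×3/8 = 3/8

P(X=1) = 3/8 ≈ 37.50%


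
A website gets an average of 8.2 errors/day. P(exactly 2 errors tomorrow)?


Poisson(λ=8.2): P(X=2) = e^(-λ)×λ^k/k!
= e^(-8.2) × 8.2^2 / 2!
≈ 0.00027465357 × 67.24 / 2 ≈ 0.009234

P(X=2) ≈ 0.009234 ≈ 0.92%


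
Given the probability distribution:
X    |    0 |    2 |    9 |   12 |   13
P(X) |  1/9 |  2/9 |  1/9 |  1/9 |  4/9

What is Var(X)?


E[X] = 77/9
E[X²] = 101
Var(X) = E[X²] - (E[X])² = 101 - 5929/81 = 2252/81

Var(X) = 2252/81 ≈ 27.8025


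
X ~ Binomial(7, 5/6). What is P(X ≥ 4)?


P(X ≥ 4) = Σ P(X=i) for i=4..7
P(X=4) = 21875/279936
P(X=5) = 21875/93312
P(X=6) = 109375/279936
P(X=7) = 78125/279936
Sum = 34375/34992

P(X ≥ 4) = 34375/34992 ≈ 98.24%


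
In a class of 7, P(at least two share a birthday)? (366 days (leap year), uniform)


P(all different) = Π(366-i)/366 for i=0..6
= 0.943914
P(match) = 1 - 0.943914 = 0.056086

P ≈ 0.0561 ≈ 5.61%


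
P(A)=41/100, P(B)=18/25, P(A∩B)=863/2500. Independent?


P(A)×P(B) = 369/1250
P(A∩B) = 863/2500
Not equal → NOT independent

No, not independent


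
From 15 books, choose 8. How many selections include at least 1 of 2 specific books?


Complement: C(15,8) - C(13,8) = 6435 - 1287 = 5148

5148


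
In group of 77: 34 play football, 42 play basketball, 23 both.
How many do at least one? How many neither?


|A∪B| = 34+42-23 = 53
Neither = 77-53 = 24

At least one: 53; Neither: 24


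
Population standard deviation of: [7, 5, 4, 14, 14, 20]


Mean = 64/6 = 32/3
  (7-32/3)²=121/9
  (5-32/3)²=289/9
  (4-32/3)²=400/9
  (14-32/3)²=100/9
  (14-32/3)²=100/9
  (20-32/3)²=784/9
Σ(x-μ)² = 598/3
σ² = (598/3)/6 = 299/9

σ = √(299/9) ≈ 5.7639


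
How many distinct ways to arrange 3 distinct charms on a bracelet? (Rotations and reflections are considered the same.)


Free circular arrangements: rotations and reflections both identified.
(n-1)!/2 = 2!/2 = 2/2 = 1

1


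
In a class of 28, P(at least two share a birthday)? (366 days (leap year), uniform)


P(all different) = Π(366-i)/366 for i=0..27
= 0.346570
P(match) = 1 - 0.346570 = 0.653430

P ≈ 0.6534 ≈ 65.34%


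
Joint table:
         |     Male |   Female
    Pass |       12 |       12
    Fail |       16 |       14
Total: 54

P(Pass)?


P(Pass) = (12+12)/54 = 24/54 = 4/9

P(Pass) = 4/9 ≈ 44.44%


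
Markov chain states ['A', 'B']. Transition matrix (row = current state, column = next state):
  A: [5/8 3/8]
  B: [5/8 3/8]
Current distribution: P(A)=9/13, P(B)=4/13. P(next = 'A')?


P(next=A) = Σᵢ P(now=i)×P(i→A)
= 9/13×5/8 + 4/13×5/8
= 45/104 + 5/26 = 5/8

P = 5/8 ≈ 0.6250


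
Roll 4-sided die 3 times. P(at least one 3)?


P(no 3)^3 = (3/4)^3 = 27/64
P(≥1) = 1 - 27/64 = 37/64

P = 37/64 ≈ 57.81%


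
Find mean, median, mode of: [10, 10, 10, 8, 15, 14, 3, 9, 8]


Sorted: [3, 8, 8, 9, 10, 10, 10, 14, 15]
Mean = 87/9 = 29/3
Median = 10
Freq: {10: 3, 8: 2, 15: 1, 14: 1, 3: 1, 9: 1}
Mode: [10]

Mean=29/3, Median=10, Mode=10


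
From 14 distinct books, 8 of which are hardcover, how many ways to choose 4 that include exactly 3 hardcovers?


Choose 3 of the 8 hardcovers and 1 of the other 6 books:
C(8,3)×C(6,1) = 56×6 = 336

336


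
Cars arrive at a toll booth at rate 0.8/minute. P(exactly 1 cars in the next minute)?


Poisson(λ=0.8): P(X=1) = e^(-λ)×λ^k/k!
= e^(-0.8) × 0.8^1 / 1!
≈ 0.4493289641 × 0.8 / 1 ≈ 0.359463

P(X=1) ≈ 0.359463 ≈ 35.95%


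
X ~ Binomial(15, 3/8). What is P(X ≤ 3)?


P(X ≤ 3) = Σ P(X=i) for i=0..3
P(X=0) = 30517578125/35184372088832
P(X=1) = 274658203125/35184372088832
P(X=2) = 1153564453125/35184372088832
P(X=3) = 2999267578125/35184372088832
Sum = 1114501953125/8796093022208

P(X ≤ 3) = 1114501953125/8796093022208 ≈ 12.67%


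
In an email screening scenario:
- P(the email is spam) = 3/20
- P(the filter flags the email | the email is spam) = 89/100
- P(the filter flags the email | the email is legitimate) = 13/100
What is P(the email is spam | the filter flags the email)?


Using Bayes' theorem:
P(A|B) = P(B|A)·P(A) / P(B)

P(the filter flags the email) = 89/100 × 3/20 + 13/100 × 17/20
= 267/2000 + 221/2000 = 61/250

P(the email is spam|the filter flags the email) = (267/2000) / (61/250) = 267/488

P(the email is spam|the filter flags the email) = 267/488 ≈ 54.71%


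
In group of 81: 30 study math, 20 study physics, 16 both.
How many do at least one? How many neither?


|A∪B| = 30+20-16 = 34
Neither = 81-34 = 47

At least one: 34; Neither: 47


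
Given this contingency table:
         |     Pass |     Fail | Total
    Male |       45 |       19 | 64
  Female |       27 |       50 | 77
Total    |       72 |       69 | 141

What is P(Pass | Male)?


P(Pass | Male) = 45/(45+19) = 45/64

P(Pass|Male) = 45/64 ≈ 70.31%


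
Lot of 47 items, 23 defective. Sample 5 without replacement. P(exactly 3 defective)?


Hypergeometric: C(23,3)×C(24,2)/C(47,5)
= 1771×276/1533939 = 644/2021

P(X=3) = 644/2021 ≈ 31.87%


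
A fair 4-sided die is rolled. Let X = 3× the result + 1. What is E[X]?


E[die] = (1+4)/2 = 5/2
E[X] = 3×5/2 + 1 = 17/2

E[X] = 17/2


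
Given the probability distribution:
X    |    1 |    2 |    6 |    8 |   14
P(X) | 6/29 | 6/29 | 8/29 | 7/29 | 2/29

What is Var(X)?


E[X] = 150/29
E[X²] = 1158/29
Var(X) = E[X²] - (E[X])² = 1158/29 - 22500/841 = 11082/841

Var(X) = 11082/841 ≈ 13.1772


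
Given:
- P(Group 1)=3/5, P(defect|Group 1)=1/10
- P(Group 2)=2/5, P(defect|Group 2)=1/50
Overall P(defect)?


P(B) = Σ P(B|Aᵢ)×P(Aᵢ)
  1/10×3/5 = 3/50
  1/50×2/5 = 1/125
Sum = 17/250

P(defect) = 17/250 ≈ 6.80%


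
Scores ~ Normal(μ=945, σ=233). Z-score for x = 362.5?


z = (x - μ)/σ = (362.5 - 945)/233 = -2.5

z = -2.5


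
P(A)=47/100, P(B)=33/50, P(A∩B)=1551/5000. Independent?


P(A)×P(B) = 1551/5000
P(A∩B) = 1551/5000
Equal ✓ → Independent

Yes, independent


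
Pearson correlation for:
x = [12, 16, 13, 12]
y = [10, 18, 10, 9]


n=4, Σx=53, Σy=47, Σxy=646, Σx²=713, Σy²=605
r = (4×646 - 53×47)/√((4×713 - 53²)(4×605 - 47²))
= 93/√(43×211) = 93/√9073 ≈ 93/95.2523 ≈ 0.9764

r ≈ 0.9764


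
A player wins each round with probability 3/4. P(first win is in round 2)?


Geometric: P(X=2) = (1-p)^(k-1)×p = (1/4)^1×3/4 = 3/16

P(X=2) = 3/16 ≈ 18.75%


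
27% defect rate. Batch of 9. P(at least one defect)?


P(all good) = (73/100)^9 = 58871586708267913/1000000000000000000
P(≥1 defect) = 941128413291732087/1000000000000000000

P = 941128413291732087/1000000000000000000 ≈ 94.11%


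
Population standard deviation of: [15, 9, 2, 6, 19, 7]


Mean = 58/6 = 29/3
  (15-29/3)²=256/9
  (9-29/3)²=4/9
  (2-29/3)²=529/9
  (6-29/3)²=121/9
  (19-29/3)²=784/9
  (7-29/3)²=64/9
Σ(x-μ)² = 586/3
σ² = (586/3)/6 = 293/9

σ = √(293/9) ≈ 5.7057


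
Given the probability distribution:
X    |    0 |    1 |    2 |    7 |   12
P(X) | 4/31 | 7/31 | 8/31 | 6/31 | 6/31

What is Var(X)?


E[X] = 137/31
E[X²] = 1197/31
Var(X) = E[X²] - (E[X])² = 1197/31 - 18769/961 = 18338/961

Var(X) = 18338/961 ≈ 19.0822


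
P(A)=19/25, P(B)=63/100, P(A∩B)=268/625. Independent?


P(A)×P(B) = 1197/2500
P(A∩B) = 268/625
Not equal → NOT independent

No, not independent


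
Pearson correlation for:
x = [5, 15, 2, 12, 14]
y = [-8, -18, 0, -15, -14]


n=5, Σx=48, Σy=-55, Σxy=-686, Σx²=594, Σy²=809
r = (5×(-686) - 48×(-55))/√((5×594 - 48²)(5×809 - (-55)²))
= -790/√(666×1020) = -790/√679320 ≈ -790/824.2087 ≈ -0.9585

r ≈ -0.9585


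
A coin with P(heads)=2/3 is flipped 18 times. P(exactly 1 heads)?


Binomial: P(X=1) = C(18,1)×p^1×(1-p)^17
= 18 × 2/3 × 1/129140163 = 4/43046721

P(X=1) = 4/43046721 ≈ 0.00%


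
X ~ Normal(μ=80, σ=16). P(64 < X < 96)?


z₁=(64-80)/16=-1.0, z₂=(96-80)/16=1.0
P = Φ(1.0) - Φ(-1.0) = 0.841345 - 0.158655 = 0.682690 ≈ 0.6827

P(64 < X < 96) ≈ 0.6827


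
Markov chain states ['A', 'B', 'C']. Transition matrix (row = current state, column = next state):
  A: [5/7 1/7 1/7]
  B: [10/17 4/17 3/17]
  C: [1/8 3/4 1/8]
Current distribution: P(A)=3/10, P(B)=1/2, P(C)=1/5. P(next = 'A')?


P(next=A) = Σᵢ P(now=i)×P(i→A)
= 3/10×5/7 + 1/2×10/17 + 1/5×1/8
= 3/14 + 5/17 + 1/40 = 2539/4760

P = 2539/4760 ≈ 0.5334


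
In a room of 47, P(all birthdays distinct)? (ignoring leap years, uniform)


P(all different) = Π(365-i)/365 for i=0..46
= (365/365)×(364/365)×...×(319/365)
= 0.045226

P ≈ 0.0452 ≈ 4.52%


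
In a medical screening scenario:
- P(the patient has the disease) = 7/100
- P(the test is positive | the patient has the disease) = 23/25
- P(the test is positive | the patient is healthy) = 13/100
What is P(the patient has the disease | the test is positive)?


Using Bayes' theorem:
P(A|B) = P(B|A)·P(A) / P(B)

P(the test is positive) = 23/25 × 7/100 + 13/100 × 93/100
= 161/2500 + 1209/10000 = 1853/10000

P(the patient has the disease|the test is positive) = (161/2500) / (1853/10000) = 644/1853

P(the patient has the disease|the test is positive) = 644/1853 ≈ 34.75%


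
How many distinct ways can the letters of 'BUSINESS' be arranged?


Letters: 8, freq: {'B': 1, 'U': 1, 'S': 3, 'I': 1, 'N': 1, 'E': 1}
8!/(1!×1!×3!×1!×1!×1!) = 40320/6 = 6720

6720


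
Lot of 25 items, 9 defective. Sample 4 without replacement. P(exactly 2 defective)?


Hypergeometric: C(9,2)×C(16,2)/C(25,4)
= 36×120/12650 = 432/1265

P(X=2) = 432/1265 ≈ 34.15%


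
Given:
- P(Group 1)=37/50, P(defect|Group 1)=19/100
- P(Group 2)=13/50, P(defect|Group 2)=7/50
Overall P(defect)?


P(B) = Σ P(B|Aᵢ)×P(Aᵢ)
  19/100×37/50 = 703/5000
  7/50×13/50 = 91/2500
Sum = 177/1000

P(defect) = 177/1000 ≈ 17.70%


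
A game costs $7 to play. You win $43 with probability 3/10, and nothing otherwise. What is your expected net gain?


E[gain] = (43-7)×3/10 + (-7)×7/10
= 54/5 - 49/10 = 59/10

Expected net gain = $59/10 ≈ $5.90


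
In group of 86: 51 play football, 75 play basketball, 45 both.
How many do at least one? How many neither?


|A∪B| = 51+75-45 = 81
Neither = 86-81 = 5

At least one: 81; Neither: 5


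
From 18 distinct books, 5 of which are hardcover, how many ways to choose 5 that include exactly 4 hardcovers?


Choose 4 of the 5 hardcovers and 1 of the other 13 books:
C(5,4)×C(13,1) = 5×13 = 65

65


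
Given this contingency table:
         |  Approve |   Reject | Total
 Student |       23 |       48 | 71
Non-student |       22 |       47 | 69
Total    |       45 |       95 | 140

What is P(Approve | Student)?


P(Approve | Student) = 23/(23+48) = 23/71

P(Approve|Student) = 23/71 ≈ 32.39%


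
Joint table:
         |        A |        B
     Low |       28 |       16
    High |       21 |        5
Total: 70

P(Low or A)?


P(Low∨A) = P(Low) + P(A) - P(Low∧A)
= (44 + 49 - 28)/70 = 65/70 = 13/14

P = 13/14 ≈ 92.86%


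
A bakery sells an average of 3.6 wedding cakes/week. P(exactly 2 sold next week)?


Poisson(λ=3.6): P(X=2) = e^(-λ)×λ^k/k!
= e^(-3.6) × 3.6^2 / 2!
≈ 0.02732372245 × 12.96 / 2 ≈ 0.177058

P(X=2) ≈ 0.177058 ≈ 17.71%


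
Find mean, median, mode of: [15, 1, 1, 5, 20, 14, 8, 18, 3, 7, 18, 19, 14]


Sorted: [1, 1, 3, 5, 7, 8, 14, 14, 15, 18, 18, 19, 20]
Mean = 143/13 = 11
Median = 14
Freq: {15: 1, 1: 2, 5: 1, 20: 1, 14: 2, 8: 1, 18: 2, 3: 1, 7: 1, 19: 1}
Mode: [1, 14, 18]

Mean=11, Median=14, Mode=[1, 14, 18]


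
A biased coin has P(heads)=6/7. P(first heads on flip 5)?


Geometric: P(X=5) = (1-p)^(k-1)×p = (1/7)^4×6/7 = 6/16807

P(X=5) = 6/16807 ≈ 0.04%


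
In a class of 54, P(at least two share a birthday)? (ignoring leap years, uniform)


P(all different) = Π(365-i)/365 for i=0..53
= 0.016123
P(match) = 1 - 0.016123 = 0.983877

P ≈ 0.9839 ≈ 98.39%


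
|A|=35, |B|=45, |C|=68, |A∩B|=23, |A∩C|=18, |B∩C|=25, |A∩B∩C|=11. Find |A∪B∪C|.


|A∪B∪C| = 35+45+68-23-18-25+11 = 93

|A∪B∪C| = 93


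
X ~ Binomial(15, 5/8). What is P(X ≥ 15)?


P(X ≥ 15) = Σ P(X=i) for i=15..15
P(X=15) = 30517578125/35184372088832
Sum = 30517578125/35184372088832

P(X ≥ 15) = 30517578125/35184372088832 ≈ 0.09%


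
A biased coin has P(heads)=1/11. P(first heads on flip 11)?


Geometric: P(X=11) = (1-p)^(k-1)×p = (10/11)^10×1/11 = 10000000000/285311670611

P(X=11) = 10000000000/285311670611 ≈ 3.50%


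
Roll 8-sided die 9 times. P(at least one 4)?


P(no 4)^9 = (7/8)^9 = 40353607/134217728
P(≥1) = 1 - 40353607/134217728 = 93864121/134217728

P = 93864121/134217728 ≈ 69.93%


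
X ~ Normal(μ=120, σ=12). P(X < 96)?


z = (96-120)/12 = -2.0
P(Z < -2.0) = 0.0228

P(X < 96) ≈ 0.0228


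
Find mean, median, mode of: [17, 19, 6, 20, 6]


Sorted: [6, 6, 17, 19, 20]
Mean = 68/5
Median = 17
Freq: {17: 1, 19: 1, 6: 2, 20: 1}
Mode: [6]

Mean=68/5, Median=17, Mode=6


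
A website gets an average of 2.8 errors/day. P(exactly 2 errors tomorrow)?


Poisson(λ=2.8): P(X=2) = e^(-λ)×λ^k/k!
= e^(-2.8) × 2.8^2 / 2!
≈ 0.06081006263 × 7.84 / 2 ≈ 0.238375

P(X=2) ≈ 0.238375 ≈ 23.84%


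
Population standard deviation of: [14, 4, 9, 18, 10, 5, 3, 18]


Mean = 81/8
  (14-81/8)²=961/64
  (4-81/8)²=2401/64
  (9-81/8)²=81/64
  (18-81/8)²=3969/64
  (10-81/8)²=1/64
  (5-81/8)²=1681/64
  (3-81/8)²=3249/64
  (18-81/8)²=3969/64
Σ(x-μ)² = 2039/8
σ² = (2039/8)/8 = 2039/64

σ = √(2039/64) ≈ 5.6444


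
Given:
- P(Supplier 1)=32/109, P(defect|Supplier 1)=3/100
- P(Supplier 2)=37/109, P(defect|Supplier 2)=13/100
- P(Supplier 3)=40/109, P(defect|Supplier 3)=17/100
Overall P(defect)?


P(B) = Σ P(B|Aᵢ)×P(Aᵢ)
  3/100×32/109 = 24/2725
  13/100×37/109 = 481/10900
  17/100×40/109 = 34/545
Sum = 1257/10900

P(defect) = 1257/10900 ≈ 11.53%


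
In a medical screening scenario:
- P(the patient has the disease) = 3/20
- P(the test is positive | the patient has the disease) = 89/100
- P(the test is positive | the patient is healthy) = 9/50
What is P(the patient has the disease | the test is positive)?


Using Bayes' theorem:
P(A|B) = P(B|A)·P(A) / P(B)

P(the test is positive) = 89/100 × 3/20 + 9/50 × 17/20
= 267/2000 + 153/1000 = 573/2000

P(the patient has the disease|the test is positive) = (267/2000) / (573/2000) = 89/191

P(the patient has the disease|the test is positive) = 89/191 ≈ 46.60%


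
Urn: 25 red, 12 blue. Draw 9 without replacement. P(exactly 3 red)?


Hypergeometric: C(25,3)×C(12,6)/C(37,9)
= 2300×924/124403620 = 9660/565471

P(X=3) = 9660/565471 ≈ 1.71%


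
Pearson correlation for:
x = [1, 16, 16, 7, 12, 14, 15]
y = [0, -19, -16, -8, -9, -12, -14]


n=7, Σx=81, Σy=-78, Σxy=-1102, Σx²=1127, Σy²=1102
r = (7×(-1102) - 81×(-78))/√((7×1127 - 81²)(7×1102 - (-78)²))
= -1396/√(1328×1630) = -1396/√2164640 ≈ -1396/1471.2716 ≈ -0.9488

r ≈ -0.9488


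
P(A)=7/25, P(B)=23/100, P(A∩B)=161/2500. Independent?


P(A)×P(B) = 161/2500
P(A∩B) = 161/2500
Equal ✓ → Independent

Yes, independent


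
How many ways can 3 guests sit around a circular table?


Circular arrangements of 3 distinct objects: fix one position to break rotational symmetry.
(n-1)! = 2! = 2

2


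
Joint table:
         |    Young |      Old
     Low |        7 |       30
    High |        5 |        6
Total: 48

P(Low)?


P(Low) = (7+30)/48 = 37/48

P(Low) = 37/48 ≈ 77.08%


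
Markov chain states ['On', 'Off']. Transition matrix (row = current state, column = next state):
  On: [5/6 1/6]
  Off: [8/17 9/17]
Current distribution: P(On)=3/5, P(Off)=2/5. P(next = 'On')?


P(next=On) = Σᵢ P(now=i)×P(i→On)
= 3/5×5/6 + 2/5×8/17
= 1/2 + 16/85 = 117/170

P = 117/170 ≈ 0.6882


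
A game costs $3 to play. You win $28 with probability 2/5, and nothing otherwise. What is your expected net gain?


E[gain] = (28-3)×2/5 + (-3)×3/5
= 10 - 9/5 = 41/5

Expected net gain = $41/5 ≈ $8.20


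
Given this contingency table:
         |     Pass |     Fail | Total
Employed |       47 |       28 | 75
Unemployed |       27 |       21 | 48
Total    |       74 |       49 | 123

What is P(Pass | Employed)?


P(Pass | Employed) = 47/(47+28) = 47/75

P(Pass|Employed) = 47/75 ≈ 62.67%


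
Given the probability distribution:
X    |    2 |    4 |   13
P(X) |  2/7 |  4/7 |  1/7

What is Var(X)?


E[X] = 33/7
E[X²] = 241/7
Var(X) = E[X²] - (E[X])² = 241/7 - 1089/49 = 598/49

Var(X) = 598/49 ≈ 12.2041


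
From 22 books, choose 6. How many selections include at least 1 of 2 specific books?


Complement: C(22,6) - C(20,6) = 74613 - 38760 = 35853

35853


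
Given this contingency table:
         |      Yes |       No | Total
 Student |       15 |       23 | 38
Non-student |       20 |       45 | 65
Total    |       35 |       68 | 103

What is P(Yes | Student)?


P(Yes | Student) = 15/(15+23) = 15/38

P(Yes|Student) = 15/38 ≈ 39.47%


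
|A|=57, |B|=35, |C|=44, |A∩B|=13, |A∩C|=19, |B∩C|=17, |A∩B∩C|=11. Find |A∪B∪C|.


|A∪B∪C| = 57+35+44-13-19-17+11 = 98

|A∪B∪C| = 98


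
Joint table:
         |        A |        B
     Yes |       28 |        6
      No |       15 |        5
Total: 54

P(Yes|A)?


P(Yes|A) = 28/(28+15) = 28/43

P = 28/43 ≈ 65.12%


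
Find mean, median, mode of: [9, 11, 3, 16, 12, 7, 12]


Sorted: [3, 7, 9, 11, 12, 12, 16]
Mean = 70/7 = 10
Median = 11
Freq: {9: 1, 11: 1, 3: 1, 16: 1, 12: 2, 7: 1}
Mode: [12]

Mean=10, Median=11, Mode=12


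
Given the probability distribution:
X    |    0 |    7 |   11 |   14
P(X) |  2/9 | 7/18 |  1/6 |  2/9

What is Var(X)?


E[X] = 23/3
E[X²] = 745/9
Var(X) = E[X²] - (E[X])² = 745/9 - 529/9 = 24

Var(X) = 24 ≈ 24.0000


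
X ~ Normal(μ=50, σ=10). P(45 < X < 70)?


z₁=(45-50)/10=-0.5, z₂=(70-50)/10=2.0
P = Φ(2.0) - Φ(-0.5) = 0.977250 - 0.308538 = 0.668712 ≈ 0.6687

P(45 < X < 70) ≈ 0.6687


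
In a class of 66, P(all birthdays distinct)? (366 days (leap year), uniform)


P(all different) = Π(366-i)/366 for i=0..65
= (366/366)×(365/366)×...×(301/366)
= 0.001939

P ≈ 0.0019 ≈ 0.19%


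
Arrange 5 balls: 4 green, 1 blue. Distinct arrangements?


5!/(4!×1!) = 5

5


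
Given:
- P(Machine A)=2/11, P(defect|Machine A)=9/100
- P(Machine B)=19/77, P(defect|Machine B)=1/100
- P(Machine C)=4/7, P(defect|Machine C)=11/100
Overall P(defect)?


P(B) = Σ P(B|Aᵢ)×P(Aᵢ)
  9/100×2/11 = 9/550
  1/100×19/77 = 19/7700
  11/100×4/7 = 11/175
Sum = 629/7700

P(defect) = 629/7700 ≈ 8.17%


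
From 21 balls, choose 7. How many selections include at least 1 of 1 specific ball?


Complement: C(21,7) - C(20,7) = 116280 - 77520 = 38760

38760


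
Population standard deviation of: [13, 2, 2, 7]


Mean = 24/4 = 6
  (13-6)²=49
  (2-6)²=16
  (2-6)²=16
  (7-6)²=1
Σ(x-μ)² = 82
σ² = 82/4 = 41/2

σ = √(41/2) ≈ 4.5277


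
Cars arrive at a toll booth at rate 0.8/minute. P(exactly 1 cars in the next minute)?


Poisson(λ=0.8): P(X=1) = e^(-λ)×λ^k/k!
= e^(-0.8) × 0.8^1 / 1!
≈ 0.4493289641 × 0.8 / 1 ≈ 0.359463

P(X=1) ≈ 0.359463 ≈ 35.95%


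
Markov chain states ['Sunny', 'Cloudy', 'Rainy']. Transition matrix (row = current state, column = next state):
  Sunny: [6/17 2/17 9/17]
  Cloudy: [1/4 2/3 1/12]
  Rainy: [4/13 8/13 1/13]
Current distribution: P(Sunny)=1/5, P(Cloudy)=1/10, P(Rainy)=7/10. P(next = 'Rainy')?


P(next=Rainy) = Σᵢ P(now=i)×P(i→Rainy)
= 1/5×9/17 + 1/10×1/12 + 7/10×1/13
= 9/85 + 1/120 + 7/130 = 4457/26520

P = 4457/26520 ≈ 0.1681


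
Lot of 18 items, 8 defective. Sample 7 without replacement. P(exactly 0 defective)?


Hypergeometric: C(8,0)×C(10,7)/C(18,7)
= 1×120/31824 = 5/1326

P(X=0) = 5/1326 ≈ 0.38%


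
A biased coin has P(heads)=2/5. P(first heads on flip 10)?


Geometric: P(X=10) = (1-p)^(k-1)×p = (3/5)^9×2/5 = 39366/9765625

P(X=10) = 39366/9765625 ≈ 0.40%


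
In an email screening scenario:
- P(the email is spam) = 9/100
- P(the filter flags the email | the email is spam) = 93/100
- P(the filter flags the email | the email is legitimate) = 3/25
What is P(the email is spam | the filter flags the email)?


Using Bayes' theorem:
P(A|B) = P(B|A)·P(A) / P(B)

P(the filter flags the email) = 93/100 × 9/100 + 3/25 × 91/100
= 837/10000 + 273/2500 = 1929/10000

P(the email is spam|the filter flags the email) = (837/10000) / (1929/10000) = 279/643

P(the email is spam|the filter flags the email) = 279/643 ≈ 43.39%


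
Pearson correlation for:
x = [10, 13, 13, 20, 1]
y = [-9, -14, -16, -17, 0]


n=5, Σx=57, Σy=-56, Σxy=-820, Σx²=839, Σy²=822
r = (5×(-820) - 57×(-56))/√((5×839 - 57²)(5×822 - (-56)²))
= -908/√(946×974) = -908/√921404 ≈ -908/959.8979 ≈ -0.9459

r ≈ -0.9459


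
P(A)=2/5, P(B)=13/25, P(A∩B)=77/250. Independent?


P(A)×P(B) = 26/125
P(A∩B) = 77/250
Not equal → NOT independent

No, not independent


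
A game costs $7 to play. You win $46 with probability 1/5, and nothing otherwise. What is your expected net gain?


E[gain] = (46-7)×1/5 + (-7)×4/5
= 39/5 - 28/5 = 11/5

Expected net gain = $11/5 ≈ $2.20


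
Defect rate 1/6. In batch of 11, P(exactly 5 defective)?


Binomial: P(X=5) = C(11,5)×p^5×(1-p)^6
= 462 × 1/7776 × 15625/46656 = 1203125/60466176

P(X=5) = 1203125/60466176 ≈ 1.99%


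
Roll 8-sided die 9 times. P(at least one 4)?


P(no 4)^9 = (7/8)^9 = 40353607/134217728
P(≥1) = 1 - 40353607/134217728 = 93864121/134217728

P = 93864121/134217728 ≈ 69.93%


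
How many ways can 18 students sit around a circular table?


Circular arrangements of 18 distinct objects: fix one position to break rotational symmetry.
(n-1)! = 17! = 355687428096000

355687428096000


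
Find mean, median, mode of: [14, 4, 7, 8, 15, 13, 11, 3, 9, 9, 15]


Sorted: [3, 4, 7, 8, 9, 9, 11, 13, 14, 15, 15]
Mean = 108/11
Median = 9
Freq: {14: 1, 4: 1, 7: 1, 8: 1, 15: 2, 13: 1, 11: 1, 3: 1, 9: 2}
Mode: [9, 15]

Mean=108/11, Median=9, Mode=[9, 15]


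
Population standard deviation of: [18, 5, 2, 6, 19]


Mean = 50/5 = 10
  (18-10)²=64
  (5-10)²=25
  (2-10)²=64
  (6-10)²=16
  (19-10)²=81
Σ(x-μ)² = 250
σ² = 250/5 = 50

σ = √(50) ≈ 7.0711


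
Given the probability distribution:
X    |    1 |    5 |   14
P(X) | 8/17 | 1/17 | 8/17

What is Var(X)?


E[X] = 125/17
E[X²] = 1601/17
Var(X) = E[X²] - (E[X])² = 1601/17 - 15625/289 = 11592/289

Var(X) = 11592/289 ≈ 40.1107


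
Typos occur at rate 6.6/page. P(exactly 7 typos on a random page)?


Poisson(λ=6.6): P(X=7) = e^(-λ)×λ^k/k!
= e^(-6.6) × 6.6^7 / 7!
≈ 0.001360368038 × 545516.070106 / 5040 ≈ 0.147243

P(X=7) ≈ 0.147243 ≈ 14.72%


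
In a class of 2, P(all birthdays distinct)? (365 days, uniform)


P(all different) = Π(365-i)/365 for i=0..1
= (365/365)×(364/365)×...×(364/365)
= 0.997260

P ≈ 0.9973 ≈ 99.73%


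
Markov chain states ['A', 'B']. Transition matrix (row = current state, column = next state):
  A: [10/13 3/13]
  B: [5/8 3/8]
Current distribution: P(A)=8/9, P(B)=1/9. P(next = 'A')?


P(next=A) = Σᵢ P(now=i)×P(i→A)
= 8/9×10/13 + 1/9×5/8
= 80/117 + 5/72 = 235/312

P = 235/312 ≈ 0.7532


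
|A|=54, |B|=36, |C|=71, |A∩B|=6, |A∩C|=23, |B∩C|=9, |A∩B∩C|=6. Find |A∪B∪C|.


|A∪B∪C| = 54+36+71-6-23-9+6 = 129

|A∪B∪C| = 129


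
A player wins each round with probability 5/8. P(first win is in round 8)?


Geometric: P(X=8) = (1-p)^(k-1)×p = (3/8)^7×5/8 = 10935/16777216

P(X=8) = 10935/16777216 ≈ 0.07%


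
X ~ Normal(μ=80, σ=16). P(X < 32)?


z = (32-80)/16 = -3.0
P(Z < -3.0) = 0.0013

P(X < 32) ≈ 0.0013


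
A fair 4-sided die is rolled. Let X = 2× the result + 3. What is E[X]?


E[die] = (1+4)/2 = 5/2
E[X] = 2×5/2 + 3 = 8

E[X] = 8


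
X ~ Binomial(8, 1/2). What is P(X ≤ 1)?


P(X ≤ 1) = Σ P(X=i) for i=0..1
P(X=0) = 1/256
P(X=1) = 1/32
Sum = 9/256

P(X ≤ 1) = 9/256 ≈ 3.52%


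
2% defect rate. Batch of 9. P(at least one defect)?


P(all good) = (49/50)^9 = 1628413597910449/1953125000000000
P(≥1 defect) = 324711402089551/1953125000000000

P = 324711402089551/1953125000000000 ≈ 16.63%


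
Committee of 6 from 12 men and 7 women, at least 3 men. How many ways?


Count by #men:
  3M,3W: C(12,3)×C(7,3)=7700
  4M,2W: C(12,4)×C(7,2)=10395
  5M,1W: C(12,5)×C(7,1)=5544
  6M,0W: C(12,6)×C(7,0)=924
Total = 24563

24563


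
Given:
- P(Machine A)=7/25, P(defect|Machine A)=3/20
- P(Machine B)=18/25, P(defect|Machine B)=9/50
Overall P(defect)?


P(B) = Σ P(B|Aᵢ)×P(Aᵢ)
  3/20×7/25 = 21/500
  9/50×18/25 = 81/625
Sum = 429/2500

P(defect) = 429/2500 ≈ 17.16%


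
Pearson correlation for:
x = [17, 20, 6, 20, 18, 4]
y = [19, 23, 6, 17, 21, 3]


n=6, Σx=85, Σy=89, Σxy=1549, Σx²=1465, Σy²=1665
r = (6×1549 - 85×89)/√((6×1465 - 85²)(6×1665 - 89²))
= 1729/√(1565×2069) = 1729/√3237985 ≈ 1729/1799.4402 ≈ 0.9609

r ≈ 0.9609


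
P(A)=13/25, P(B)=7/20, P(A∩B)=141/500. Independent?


P(A)×P(B) = 91/500
P(A∩B) = 141/500
Not equal → NOT independent

No, not independent


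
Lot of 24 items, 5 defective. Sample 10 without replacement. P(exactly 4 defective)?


Hypergeometric: C(5,4)×C(19,6)/C(24,10)
= 5×27132/1961256 = 35/506

P(X=4) = 35/506 ≈ 6.92%


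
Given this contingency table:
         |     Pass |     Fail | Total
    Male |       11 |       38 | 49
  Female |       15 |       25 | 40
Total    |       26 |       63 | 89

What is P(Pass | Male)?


P(Pass | Male) = 11/(11+38) = 11/49

P(Pass|Male) = 11/49 ≈ 22.45%


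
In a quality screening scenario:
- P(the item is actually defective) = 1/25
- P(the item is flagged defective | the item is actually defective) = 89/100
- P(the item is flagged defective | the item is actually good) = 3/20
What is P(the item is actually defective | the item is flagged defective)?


Using Bayes' theorem:
P(A|B) = P(B|A)·P(A) / P(B)

P(the item is flagged defective) = 89/100 × 1/25 + 3/20 × 24/25
= 89/2500 + 18/125 = 449/2500

P(the item is actually defective|the item is flagged defective) = (89/2500) / (449/2500) = 89/449

P(the item is actually defective|the item is flagged defective) = 89/449 ≈ 19.82%


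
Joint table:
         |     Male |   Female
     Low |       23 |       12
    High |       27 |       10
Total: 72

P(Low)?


P(Low) = (23+12)/72 = 35/72

P(Low) = 35/72 ≈ 48.61%


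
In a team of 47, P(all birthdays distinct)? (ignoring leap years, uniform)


P(all different) = Π(365-i)/365 for i=0..46
= (365/365)×(364/365)×...×(319/365)
= 0.045226

P ≈ 0.0452 ≈ 4.52%


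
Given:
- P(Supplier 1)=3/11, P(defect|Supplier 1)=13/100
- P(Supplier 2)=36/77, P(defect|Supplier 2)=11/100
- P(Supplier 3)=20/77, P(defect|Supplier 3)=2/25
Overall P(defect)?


P(B) = Σ P(B|Aᵢ)×P(Aᵢ)
  13/100×3/11 = 39/1100
  11/100×36/77 = 9/175
  2/25×20/77 = 8/385
Sum = 829/7700

P(defect) = 829/7700 ≈ 10.77%


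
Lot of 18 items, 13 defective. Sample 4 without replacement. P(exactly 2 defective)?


Hypergeometric: C(13,2)×C(5,2)/C(18,4)
= 78×10/3060 = 13/51

P(X=2) = 13/51 ≈ 25.49%


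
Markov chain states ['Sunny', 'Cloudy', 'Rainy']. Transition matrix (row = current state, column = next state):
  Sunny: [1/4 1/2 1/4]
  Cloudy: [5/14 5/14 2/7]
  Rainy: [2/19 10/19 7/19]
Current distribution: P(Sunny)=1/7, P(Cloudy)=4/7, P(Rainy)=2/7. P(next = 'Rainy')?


P(next=Rainy) = Σᵢ P(now=i)×P(i→Rainy)
= 1/7×1/4 + 4/7×2/7 + 2/7×7/19
= 1/28 + 8/49 + 2/19 = 1133/3724

P = 1133/3724 ≈ 0.3042


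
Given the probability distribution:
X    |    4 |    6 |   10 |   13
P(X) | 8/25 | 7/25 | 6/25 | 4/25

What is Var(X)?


E[X] = 186/25
E[X²] = 1656/25
Var(X) = E[X²] - (E[X])² = 1656/25 - 34596/625 = 6804/625

Var(X) = 6804/625 ≈ 10.8864


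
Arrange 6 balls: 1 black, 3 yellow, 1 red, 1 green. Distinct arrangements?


6!/(1!×3!×1!×1!) = 120

120
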